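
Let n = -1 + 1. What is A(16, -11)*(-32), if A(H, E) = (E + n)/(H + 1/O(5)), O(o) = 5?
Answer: 1760/81 ≈ 21.728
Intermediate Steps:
n = 0
A(H, E) = E/(⅕ + H) (A(H, E) = (E + 0)/(H + 1/5) = E/(H + ⅕) = E/(⅕ + H))
A(16, -11)*(-32) = (5*(-11)/(1 + 5*16))*(-32) = (5*(-11)/(1 + 80))*(-32) = (5*(-11)/81)*(-32) = (5*(-11)*(1/81))*(-32) = -55/81*(-32) = 1760/81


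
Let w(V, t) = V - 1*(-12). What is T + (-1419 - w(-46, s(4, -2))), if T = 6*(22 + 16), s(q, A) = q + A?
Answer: -1157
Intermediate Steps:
s(q, A) = A + q
w(V, t) = 12 + V (w(V, t) = V + 12 = 12 + V)
T = 228 (T = 6*38 = 228)
T + (-1419 - w(-46, s(4, -2))) = 228 + (-1419 - (12 - 46)) = 228 + (-1419 - 1*(-34)) = 228 + (-1419 + 34) = 228 - 1385 = -1157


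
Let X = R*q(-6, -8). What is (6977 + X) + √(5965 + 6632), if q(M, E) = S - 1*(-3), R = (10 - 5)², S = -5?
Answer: 6927 + √12597 ≈ 7039.2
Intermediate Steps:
R = 25 (R = 5² = 25)
q(M, E) = -2 (q(M, E) = -5 - 1*(-3) = -5 + 3 = -2)
X = -50 (X = 25*(-2) = -50)
(6977 + X) + √(5965 + 6632) = (6977 - 50) + √(5965 + 6632) = 6927 + √12597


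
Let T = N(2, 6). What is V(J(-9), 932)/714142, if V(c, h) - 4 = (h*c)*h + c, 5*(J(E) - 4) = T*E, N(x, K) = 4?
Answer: -1389798/357071 ≈ -3.8922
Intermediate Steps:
T = 4
J(E) = 4 + 4*E/5 (J(E) = 4 + (4*E)/5 = 4 + 4*E/5)
V(c, h) = 4 + c + c*h**2 (V(c, h) = 4 + ((h*c)*h + c) = 4 + ((c*h)*h + c) = 4 + (c*h**2 + c) = 4 + (c + c*h**2) = 4 + c + c*h**2)
V(J(-9), 932)/714142 = (4 + (4 + (4/5)*(-9)) + (4 + (4/5)*(-9))*932**2)/714142 = (4 + (4 - 36/5) + (4 - 36/5)*868624)*(1/714142) = (4 - 16/5 - 16/5*868624)*(1/714142) = (4 - 16/5 - 13897984/5)*(1/714142) = -2779596*1/714142 = -1389798/357071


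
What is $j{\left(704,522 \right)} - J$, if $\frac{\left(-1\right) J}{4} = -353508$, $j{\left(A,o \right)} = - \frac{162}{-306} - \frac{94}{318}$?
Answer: $- \frac{3822127864}{2703} \approx -1.414 \cdot 10^{6}$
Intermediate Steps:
$j{\left(A,o \right)} = \frac{632}{2703}$ ($j{\left(A,o \right)} = \left(-162\right) \left(- \frac{1}{306}\right) - \frac{47}{159} = \frac{9}{17} - \frac{47}{159} = \frac{632}{2703}$)
$J = 1414032$ ($J = \left(-4\right) \left(-353508\right) = 1414032$)
$j{\left(704,522 \right)} - J = \frac{632}{2703} - 1414032 = - \frac{3822127864}{2703}$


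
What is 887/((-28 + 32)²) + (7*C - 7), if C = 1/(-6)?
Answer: 2269/48 ≈ 47.271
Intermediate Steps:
C = -⅙ ≈ -0.16667
887/((-28 + 32)²) + (7*C - 7) = 887/((-28 + 32)²) + (7*(-⅙) - 7) = 887/(4²) + (-7/6 - 7) = 887/16 - 49/6 = 2269/48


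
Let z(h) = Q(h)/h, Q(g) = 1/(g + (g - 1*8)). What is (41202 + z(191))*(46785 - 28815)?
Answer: 26444864665965/35717 ≈ 7.4040e+8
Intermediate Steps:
Q(g) = 1/(-8 + 2*g) (Q(g) = 1/(g + (g - 8)) = 1/(g + (-8 + g)) = 1/(-8 + 2*g))
z(h) = 1/(2*h*(-4 + h)) (z(h) = (1/(2*(-4 + h)))/h = 1/(2*h*(-4 + h)))
(41202 + z(191))*(46785 - 28815) = (41202 + (½)/(191*(-4 + 191)))*(46785 - 28815) = (41202 + (½)*(1/191)/187)*17970 = (41202 + (½)*(1/191)*(1/187))*17970 = (41202 + 1/71434)*17970 = (2943223669/71434)*17970 = 26444864665965/35717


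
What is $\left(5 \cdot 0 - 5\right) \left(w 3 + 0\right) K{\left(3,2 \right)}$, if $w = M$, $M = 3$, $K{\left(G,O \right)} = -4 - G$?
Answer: $315$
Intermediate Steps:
$w = 3$
$\left(5 \cdot 0 - 5\right) \left(w 3 + 0\right) K{\left(3,2 \right)} = \left(5 \cdot 0 - 5\right) \left(3 \cdot 3 + 0\right) \left(-4 - 3\right) = \left(0 - 5\right) \left(9 + 0\right) \left(-4 - 3\right) = \left(-5\right) 9 \left(-7\right) = \left(-45\right) \left(-7\right) = 315$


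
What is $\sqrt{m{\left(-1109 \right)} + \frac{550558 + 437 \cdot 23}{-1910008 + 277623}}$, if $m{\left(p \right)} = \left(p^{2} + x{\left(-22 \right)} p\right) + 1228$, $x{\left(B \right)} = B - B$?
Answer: $\frac{6 \sqrt{91125321816143585}}{1632385} \approx 1109.6$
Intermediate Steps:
$x{\left(B \right)} = 0$
$m{\left(p \right)} = 1228 + p^{2}$ ($m{\left(p \right)} = \left(p^{2} + 0 p\right) + 1228 = \left(p^{2} + 0\right) + 1228 = p^{2} + 1228 = 1228 + p^{2}$)
$\sqrt{m{\left(-1109 \right)} + \frac{550558 + 437 \cdot 23}{-1910008 + 277623}} = \sqrt{\left(1228 + \left(-1109\right)^{2}\right) + \frac{550558 + 437 \cdot 23}{-1910008 + 277623}} = \sqrt{\left(1228 + 1229881\right) + \frac{550558 + 10051}{-1632385}} = \sqrt{1231109 + 560609 \left(- \frac{1}{1632385}\right)} = \sqrt{1231109 - \frac{560609}{1632385}} = \sqrt{\frac{2009643304356}{1632385}} = \frac{6 \sqrt{91125321816143585}}{1632385}$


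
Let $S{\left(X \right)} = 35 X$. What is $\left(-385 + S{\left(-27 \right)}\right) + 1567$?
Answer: $237$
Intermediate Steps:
$\left(-385 + S{\left(-27 \right)}\right) + 1567 = \left(-385 + 35 \left(-27\right)\right) + 1567 = \left(-385 - 945\right) + 1567 = -1330 + 1567 = 237$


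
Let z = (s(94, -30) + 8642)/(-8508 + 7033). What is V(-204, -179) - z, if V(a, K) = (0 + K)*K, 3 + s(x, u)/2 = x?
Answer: 47269299/1475 ≈ 32047.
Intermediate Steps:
s(x, u) = -6 + 2*x
V(a, K) = K² (V(a, K) = K*K = K²)
z = -8824/1475 (z = ((-6 + 2*94) + 8642)/(-8508 + 7033) = ((-6 + 188) + 8642)/(-1475) = (182 + 8642)*(-1/1475) = 8824*(-1/1475) = -8824/1475 ≈ -5.9824)
V(-204, -179) - z = (-179)² - 1*(-8824/1475) = 32041 + 8824/1475 = 47269299/1475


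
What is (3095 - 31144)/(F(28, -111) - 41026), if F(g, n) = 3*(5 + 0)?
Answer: 28049/41011 ≈ 0.68394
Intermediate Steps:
F(g, n) = 15 (F(g, n) = 3*5 = 15)
(3095 - 31144)/(F(28, -111) - 41026) = (3095 - 31144)/(15 - 41026) = -28049/(-41011) = -28049*(-1/41011) = 28049/41011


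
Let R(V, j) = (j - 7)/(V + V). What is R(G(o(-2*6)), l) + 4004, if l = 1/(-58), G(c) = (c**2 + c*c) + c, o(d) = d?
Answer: 128191657/32016 ≈ 4004.0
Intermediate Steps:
G(c) = c + 2*c**2 (G(c) = (c**2 + c**2) + c = 2*c**2 + c = c + 2*c**2)
l = -1/58 ≈ -0.017241
R(V, j) = (-7 + j)/(2*V) (R(V, j) = (-7 + j)/((2*V)) = (-7 + j)*(1/(2*V)) = (-7 + j)/(2*V))
R(G(o(-2*6)), l) + 4004 = (-7 - 1/58)/(2*(((-2*6)*(1 + 2*(-2*6))))) + 4004 = (1/2)*(-407/58)/(-12*(1 + 2*(-12))) + 4004 = (1/2)*(-407/58)/(-12*(1 - 24)) + 4004 = (1/2)*(-407/58)/(-12*(-23)) + 4004 = (1/2)*(-407/58)/276 + 4004 = (1/2)*(1/276)*(-407/58) + 4004 = -407/32016 + 4004 = 128191657/32016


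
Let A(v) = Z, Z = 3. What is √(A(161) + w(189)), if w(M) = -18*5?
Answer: I*√87 ≈ 9.3274*I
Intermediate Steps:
w(M) = -90
A(v) = 3
√(A(161) + w(189)) = √(3 - 90) = √(-87) = I*√87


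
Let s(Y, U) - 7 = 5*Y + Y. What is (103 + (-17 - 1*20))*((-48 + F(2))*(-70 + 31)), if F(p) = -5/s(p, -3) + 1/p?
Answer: 2335905/19 ≈ 1.2294e+5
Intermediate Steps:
s(Y, U) = 7 + 6*Y (s(Y, U) = 7 + (5*Y + Y) = 7 + 6*Y)
F(p) = 1/p - 5/(7 + 6*p) (F(p) = -5/(7 + 6*p) + 1/p = 1/p - 5/(7 + 6*p))
(103 + (-17 - 1*20))*((-48 + F(2))*(-70 + 31)) = (103 + (-17 - 1*20))*((-48 + (7 + 2)/(2*(7 + 6*2)))*(-70 + 31)) = (103 + (-17 - 20))*((-48 + (½)*9/(7 + 12))*(-39)) = (103 - 37)*((-48 + (½)*9/19)*(-39)) = 66*((-48 + (½)*(1/19)*9)*(-39)) = 66*((-48 + 9/38)*(-39)) = 66*(-1815/38*(-39)) = 66*(70785/38) = 2335905/19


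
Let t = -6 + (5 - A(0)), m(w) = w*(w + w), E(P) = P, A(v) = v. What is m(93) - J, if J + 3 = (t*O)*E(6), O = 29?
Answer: 17475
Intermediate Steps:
m(w) = 2*w² (m(w) = w*(2*w) = 2*w²)
t = -1 (t = -6 + (5 - 1*0) = -6 + (5 + 0) = -6 + 5 = -1)
J = -177 (J = -3 - 1*29*6 = -3 - 29*6 = -3 - 174 = -177)
m(93) - J = 2*93² - 1*(-177) = 2*8649 + 177 = 17298 + 177 = 17475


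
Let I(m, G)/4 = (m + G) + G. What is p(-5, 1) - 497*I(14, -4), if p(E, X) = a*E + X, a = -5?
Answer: -11902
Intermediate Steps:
p(E, X) = X - 5*E (p(E, X) = -5*E + X = X - 5*E)
I(m, G) = 4*m + 8*G (I(m, G) = 4*((m + G) + G) = 4*((G + m) + G) = 4*(m + 2*G) = 4*m + 8*G)
p(-5, 1) - 497*I(14, -4) = (1 - 5*(-5)) - 497*(4*14 + 8*(-4)) = (1 + 25) - 497*(56 - 32) = 26 - 497*24 = 26 - 11928 = -11902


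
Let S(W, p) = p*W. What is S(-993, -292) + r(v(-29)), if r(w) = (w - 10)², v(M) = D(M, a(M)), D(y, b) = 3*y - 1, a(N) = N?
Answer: 299560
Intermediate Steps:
S(W, p) = W*p
D(y, b) = -1 + 3*y
v(M) = -1 + 3*M
r(w) = (-10 + w)²
S(-993, -292) + r(v(-29)) = -993*(-292) + (-10 + (-1 + 3*(-29)))² = 289956 + (-10 + (-1 - 87))² = 289956 + (-10 - 88)² = 289956 + (-98)² = 289956 + 9604 = 299560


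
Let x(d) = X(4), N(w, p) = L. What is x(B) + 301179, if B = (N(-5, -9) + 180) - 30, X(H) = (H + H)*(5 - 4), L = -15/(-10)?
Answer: 301187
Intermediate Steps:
L = 3/2 (L = -15*(-1/10) = 3/2 ≈ 1.5000)
N(w, p) = 3/2
X(H) = 2*H (X(H) = (2*H)*1 = 2*H)
B = 303/2 (B = (3/2 + 180) - 30 = 363/2 - 30 = 303/2 ≈ 151.50)
x(d) = 8 (x(d) = 2*4 = 8)
x(B) + 301179 = 8 + 301179 = 301187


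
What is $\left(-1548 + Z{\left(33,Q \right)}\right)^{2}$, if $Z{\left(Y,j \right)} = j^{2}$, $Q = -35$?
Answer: $104329$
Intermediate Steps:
$\left(-1548 + Z{\left(33,Q \right)}\right)^{2} = \left(-1548 + \left(-35\right)^{2}\right)^{2} = \left(-1548 + 1225\right)^{2} = \left(-323\right)^{2} = 104329$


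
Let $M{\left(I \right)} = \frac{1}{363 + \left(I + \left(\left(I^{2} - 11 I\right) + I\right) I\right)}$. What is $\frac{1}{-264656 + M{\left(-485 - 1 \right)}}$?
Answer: $- \frac{117153339}{31005334086385} \approx -3.7785 \cdot 10^{-6}$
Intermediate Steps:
$M{\left(I \right)} = \frac{1}{363 + I + I \left(I^{2} - 10 I\right)}$ ($M{\left(I \right)} = \frac{1}{363 + \left(I + \left(I^{2} - 10 I\right) I\right)} = \frac{1}{363 + \left(I + I \left(I^{2} - 10 I\right)\right)} = \frac{1}{363 + I + I \left(I^{2} - 10 I\right)}$)
$\frac{1}{-264656 + M{\left(-485 - 1 \right)}} = \frac{1}{-264656 + \frac{1}{363 - 486 + \left(-485 - 1\right)^{3} - 10 \left(-485 - 1\right)^{2}}} = \frac{1}{-264656 + \frac{1}{363 - 486 + \left(-486\right)^{3} - 10 \left(-486\right)^{2}}} = \frac{1}{-264656 + \frac{1}{363 - 486 - 114791256 - 2361960}} = \frac{1}{-264656 + \frac{1}{-117153339}} = \frac{1}{-264656 - \frac{1}{117153339}} = \frac{1}{- \frac{31005334086385}{117153339}} = - \frac{117153339}{31005334086385}$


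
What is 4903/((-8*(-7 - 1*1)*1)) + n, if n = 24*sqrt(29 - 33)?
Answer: 4903/64 + 48*I ≈ 76.609 + 48.0*I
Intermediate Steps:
n = 48*I (n = 24*sqrt(-4) = 24*(2*I) = 48*I ≈ 48.0*I)
4903/((-8*(-7 - 1*1)*1)) + n = 4903/((-8*(-7 - 1*1)*1)) + 48*I = 4903/((-8*(-7 - 1)*1)) + 48*I = 4903/((-8*(-8)*1)) + 48*I = 4903/((64*1)) + 48*I = 4903/64 + 48*I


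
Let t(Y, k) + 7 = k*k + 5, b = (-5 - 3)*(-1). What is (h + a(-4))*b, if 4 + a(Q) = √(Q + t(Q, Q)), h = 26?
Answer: 176 + 8*√10 ≈ 201.30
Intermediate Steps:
b = 8 (b = -8*(-1) = 8)
t(Y, k) = -2 + k² (t(Y, k) = -7 + (k*k + 5) = -7 + (k² + 5) = -7 + (5 + k²) = -2 + k²)
a(Q) = -4 + √(-2 + Q + Q²) (a(Q) = -4 + √(Q + (-2 + Q²)) = -4 + √(-2 + Q + Q²))
(h + a(-4))*b = (26 + (-4 + √(-2 - 4 + (-4)²)))*8 = (26 + (-4 + √(-2 - 4 + 16)))*8 = (26 + (-4 + √10))*8 = (22 + √10)*8 = 176 + 8*√10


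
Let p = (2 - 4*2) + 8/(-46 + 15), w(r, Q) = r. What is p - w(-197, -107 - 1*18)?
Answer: 5913/31 ≈ 190.74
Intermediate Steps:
p = -194/31 (p = (2 - 8) + 8/(-31) = -6 - 1/31*8 = -6 - 8/31 = -194/31 ≈ -6.2581)
p - w(-197, -107 - 1*18) = -194/31 - 1*(-197) = -194/31 + 197 = 5913/31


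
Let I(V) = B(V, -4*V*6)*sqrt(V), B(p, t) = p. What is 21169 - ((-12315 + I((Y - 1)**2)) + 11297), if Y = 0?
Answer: 22186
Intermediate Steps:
I(V) = V**(3/2) (I(V) = V*sqrt(V) = V**(3/2))
21169 - ((-12315 + I((Y - 1)**2)) + 11297) = 21169 - ((-12315 + ((0 - 1)**2)**(3/2)) + 11297) = 21169 - ((-12315 + ((-1)**2)**(3/2)) + 11297) = 21169 - ((-12315 + 1**(3/2)) + 11297) = 21169 - ((-12315 + 1) + 11297) = 21169 - (-12314 + 11297) = 21169 - 1*(-1017) = 21169 + 1017 = 22186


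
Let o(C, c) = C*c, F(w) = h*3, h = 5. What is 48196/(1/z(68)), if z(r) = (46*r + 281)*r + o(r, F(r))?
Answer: 11221571072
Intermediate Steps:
F(w) = 15 (F(w) = 5*3 = 15)
z(r) = 15*r + r*(281 + 46*r) (z(r) = (46*r + 281)*r + r*15 = (281 + 46*r)*r + 15*r = r*(281 + 46*r) + 15*r = 15*r + r*(281 + 46*r))
48196/(1/z(68)) = 48196/(1/(2*68*(148 + 23*68))) = 48196/(1/(2*68*(148 + 1564))) = 48196/(1/(2*68*1712)) = 48196/(1/232832) = 48196*232832 = 11221571072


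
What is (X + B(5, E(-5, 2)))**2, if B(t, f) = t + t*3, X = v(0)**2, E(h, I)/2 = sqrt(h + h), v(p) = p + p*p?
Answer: 400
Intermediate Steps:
v(p) = p + p**2
E(h, I) = 2*sqrt(2)*sqrt(h) (E(h, I) = 2*sqrt(h + h) = 2*sqrt(2*h) = 2*(sqrt(2)*sqrt(h)) = 2*sqrt(2)*sqrt(h))
X = 0 (X = (0*(1 + 0))**2 = (0*1)**2 = 0**2 = 0)
B(t, f) = 4*t (B(t, f) = t + 3*t = 4*t)
(X + B(5, E(-5, 2)))**2 = (0 + 4*5)**2 = (0 + 20)**2 = 20**2 = 400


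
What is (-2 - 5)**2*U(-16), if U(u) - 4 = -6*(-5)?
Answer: 1666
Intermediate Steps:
U(u) = 34 (U(u) = 4 - 6*(-5) = 4 + 30 = 34)
(-2 - 5)**2*U(-16) = (-2 - 5)**2*34 = (-7)**2*34 = 49*34 = 1666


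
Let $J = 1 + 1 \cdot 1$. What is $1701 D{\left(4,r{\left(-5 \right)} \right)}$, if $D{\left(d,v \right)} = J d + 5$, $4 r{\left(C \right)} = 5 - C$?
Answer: $22113$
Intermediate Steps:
$J = 2$ ($J = 1 + 1 = 2$)
$r{\left(C \right)} = \frac{5}{4} - \frac{C}{4}$ ($r{\left(C \right)} = \frac{5 - C}{4} = \frac{5}{4} - \frac{C}{4}$)
$D{\left(d,v \right)} = 5 + 2 d$ ($D{\left(d,v \right)} = 2 d + 5 = 5 + 2 d$)
$1701 D{\left(4,r{\left(-5 \right)} \right)} = 1701 \left(5 + 2 \cdot 4\right) = 1701 \left(5 + 8\right) = 1701 \cdot 13 = 22113$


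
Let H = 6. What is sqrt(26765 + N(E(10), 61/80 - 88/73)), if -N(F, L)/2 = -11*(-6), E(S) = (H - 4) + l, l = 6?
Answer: sqrt(26633) ≈ 163.20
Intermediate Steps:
E(S) = 8 (E(S) = (6 - 4) + 6 = 2 + 6 = 8)
N(F, L) = -132 (N(F, L) = -(-22)*(-6) = -2*66 = -132)
sqrt(26765 + N(E(10), 61/80 - 88/73)) = sqrt(26765 - 132) = sqrt(26633)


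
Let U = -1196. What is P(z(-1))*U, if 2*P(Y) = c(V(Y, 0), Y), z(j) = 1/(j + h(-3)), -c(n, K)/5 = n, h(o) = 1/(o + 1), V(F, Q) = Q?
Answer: 0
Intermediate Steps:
h(o) = 1/(1 + o)
c(n, K) = -5*n
z(j) = 1/(-½ + j) (z(j) = 1/(j + 1/(1 - 3)) = 1/(j + 1/(-2)) = 1/(j - ½) = 1/(-½ + j))
P(Y) = 0 (P(Y) = (-5*0)/2 = (½)*0 = 0)
P(z(-1))*U = 0*(-1196) = 0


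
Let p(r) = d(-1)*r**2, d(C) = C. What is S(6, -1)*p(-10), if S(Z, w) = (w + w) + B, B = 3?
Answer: -100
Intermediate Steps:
S(Z, w) = 3 + 2*w (S(Z, w) = (w + w) + 3 = 2*w + 3 = 3 + 2*w)
p(r) = -r**2
S(6, -1)*p(-10) = (3 + 2*(-1))*(-1*(-10)**2) = (3 - 2)*(-1*100) = 1*(-100) = -100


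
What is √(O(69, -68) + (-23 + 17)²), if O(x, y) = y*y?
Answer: 2*√1165 ≈ 68.264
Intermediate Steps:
O(x, y) = y²
√(O(69, -68) + (-23 + 17)²) = √((-68)² + (-23 + 17)²) = √(4624 + (-6)²) = √(4624 + 36) = √4660 = 2*√1165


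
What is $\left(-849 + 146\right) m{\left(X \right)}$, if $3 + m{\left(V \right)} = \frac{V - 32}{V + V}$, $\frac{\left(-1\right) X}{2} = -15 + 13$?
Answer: $\frac{9139}{2} \approx 4569.5$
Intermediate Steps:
$X = 4$ ($X = - 2 \left(-15 + 13\right) = \left(-2\right) \left(-2\right) = 4$)
$m{\left(V \right)} = -3 + \frac{-32 + V}{2 V}$ ($m{\left(V \right)} = -3 + \frac{V - 32}{V + V} = -3 + \frac{-32 + V}{2 V}$)
$\left(-849 + 146\right) m{\left(X \right)} = \left(-849 + 146\right) \left(- \frac{5}{2} - \frac{16}{4}\right) = - 703 \left(- \frac{5}{2} - 4\right) = \left(-703\right) \left(- \frac{13}{2}\right) = \frac{9139}{2}$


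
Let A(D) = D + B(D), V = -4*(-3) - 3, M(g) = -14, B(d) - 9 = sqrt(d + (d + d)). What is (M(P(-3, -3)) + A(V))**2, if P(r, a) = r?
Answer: 43 + 24*sqrt(3) ≈ 84.569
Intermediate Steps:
B(d) = 9 + sqrt(3)*sqrt(d) (B(d) = 9 + sqrt(d + (d + d)) = 9 + sqrt(d + 2*d) = 9 + sqrt(3*d) = 9 + sqrt(3)*sqrt(d))
V = 9 (V = 12 - 3 = 9)
A(D) = 9 + D + sqrt(3)*sqrt(D) (A(D) = D + (9 + sqrt(3)*sqrt(D)) = 9 + D + sqrt(3)*sqrt(D))
(M(P(-3, -3)) + A(V))**2 = (-14 + (9 + 9 + sqrt(3)*sqrt(9)))**2 = (-14 + (9 + 9 + sqrt(3)*3))**2 = (-14 + (9 + 9 + 3*sqrt(3)))**2 = (-14 + (18 + 3*sqrt(3)))**2 = (4 + 3*sqrt(3))**2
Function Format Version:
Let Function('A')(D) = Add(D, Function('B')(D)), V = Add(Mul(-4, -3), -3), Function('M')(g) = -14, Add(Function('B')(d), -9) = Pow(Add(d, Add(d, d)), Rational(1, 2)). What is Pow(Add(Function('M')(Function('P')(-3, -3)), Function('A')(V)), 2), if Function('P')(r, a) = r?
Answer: Add(43, Mul(24, Pow(3, Rational(1, 2)))) ≈ 84.569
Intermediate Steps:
Function('B')(d) = Add(9, Mul(Pow(3, Rational(1, 2)), Pow(d, Rational(1, 2)))) (Function('B')(d) = Add(9, Pow(Add(d, Add(d, d)), Rational(1, 2))) = Add(9, Pow(Add(d, Mul(2, d)), Rational(1, 2))) = Add(9, Pow(Mul(3, d), Rational(1, 2))) = Add(9, Mul(Pow(3, Rational(1, 2)), Pow(d, Rational(1, 2)))))
V = 9 (V = Add(12, -3) = 9)
Function('A')(D) = Add(9, D, Mul(Pow(3, Rational(1, 2)), Pow(D, Rational(1, 2)))) (Function('A')(D) = Add(D, Add(9, Mul(Pow(3, Rational(1, 2)), Pow(D, Rational(1, 2))))) = Add(9, D, Mul(Pow(3, Rational(1, 2)), Pow(D, Rational(1, 2)))))
Pow(Add(Function('M')(Function('P')(-3, -3)), Function('A')(V)), 2) = Pow(Add(-14, Add(9, 9, Mul(Pow(3, Rational(1, 2)), Pow(9, Rational(1, 2))))), 2) = Pow(Add(-14, Add(9, 9, Mul(Pow(3, Rational(1, 2)), 3))), 2) = Pow(Add(-14, Add(9, 9, Mul(3, Pow(3, Rational(1, 2))))), 2) = Pow(Add(-14, Add(18, Mul(3, Pow(3, Rational(1, 2))))), 2) = Pow(Add(4, Mul(3, Pow(3, Rational(1, 2)))), 2)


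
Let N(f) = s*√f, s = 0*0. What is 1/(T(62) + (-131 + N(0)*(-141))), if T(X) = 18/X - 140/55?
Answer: -341/45440 ≈ -0.0075044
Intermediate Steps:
s = 0
N(f) = 0 (N(f) = 0*√f = 0)
T(X) = -28/11 + 18/X (T(X) = 18/X - 140*1/55 = 18/X - 28/11 = -28/11 + 18/X)
1/(T(62) + (-131 + N(0)*(-141))) = 1/((-28/11 + 18/62) + (-131 + 0*(-141))) = 1/((-28/11 + 18*(1/62)) + (-131 + 0)) = 1/((-28/11 + 9/31) - 131) = 1/(-769/341 - 131) = 1/(-45440/341) = -341/45440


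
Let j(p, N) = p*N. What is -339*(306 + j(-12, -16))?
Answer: -168822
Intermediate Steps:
j(p, N) = N*p
-339*(306 + j(-12, -16)) = -339*(306 - 16*(-12)) = -339*(306 + 192) = -339*498 = -168822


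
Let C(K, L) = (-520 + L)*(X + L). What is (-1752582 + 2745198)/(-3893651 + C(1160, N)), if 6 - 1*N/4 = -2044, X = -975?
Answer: 992616/51594349 ≈ 0.019239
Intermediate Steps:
N = 8200 (N = 24 - 4*(-2044) = 24 + 8176 = 8200)
C(K, L) = (-975 + L)*(-520 + L) (C(K, L) = (-520 + L)*(-975 + L) = (-975 + L)*(-520 + L))
(-1752582 + 2745198)/(-3893651 + C(1160, N)) = (-1752582 + 2745198)/(-3893651 + (507000 + 8200**2 - 1495*8200)) = 992616/(-3893651 + (507000 + 67240000 - 12259000)) = 992616/(-3893651 + 55488000) = 992616/51594349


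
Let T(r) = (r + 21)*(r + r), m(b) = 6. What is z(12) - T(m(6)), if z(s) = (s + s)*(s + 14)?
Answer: 300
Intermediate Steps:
z(s) = 2*s*(14 + s) (z(s) = (2*s)*(14 + s) = 2*s*(14 + s))
T(r) = 2*r*(21 + r) (T(r) = (21 + r)*(2*r) = 2*r*(21 + r))
z(12) - T(m(6)) = 2*12*(14 + 12) - 2*6*(21 + 6) = 2*12*26 - 2*6*27 = 624 - 1*324 = 624 - 324 = 300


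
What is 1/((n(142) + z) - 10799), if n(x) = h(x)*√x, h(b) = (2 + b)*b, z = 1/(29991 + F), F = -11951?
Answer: 3514443820360/19284537189588615119 + 6654629836800*√142/19284537189588615119 ≈ 4.2943e-6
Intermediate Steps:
z = 1/18040 (z = 1/(29991 - 11951) = 1/18040 ≈ 5.5432e-5)
h(b) = b*(2 + b)
n(x) = x^(3/2)*(2 + x) (n(x) = (x*(2 + x))*√x = x^(3/2)*(2 + x))
1/((n(142) + z) - 10799) = 1/((142^(3/2)*(2 + 142) + 1/18040) - 10799) = 1/(((142*√142)*144 + 1/18040) - 10799) = 1/((20448*√142 + 1/18040) - 10799) = 1/((1/18040 + 20448*√142) - 10799) = 1/(-194813959/18040 + 20448*√142)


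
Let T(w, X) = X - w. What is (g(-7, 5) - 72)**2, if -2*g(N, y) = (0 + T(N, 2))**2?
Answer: 50625/4 ≈ 12656.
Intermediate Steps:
g(N, y) = -(2 - N)**2/2 (g(N, y) = -(0 + (2 - N))**2/2 = -(2 - N)**2/2)
(g(-7, 5) - 72)**2 = (-(-2 - 7)**2/2 - 72)**2 = (-1/2*(-9)**2 - 72)**2 = (-1/2*81 - 72)**2 = (-81/2 - 72)**2 = (-225/2)**2 = 50625/4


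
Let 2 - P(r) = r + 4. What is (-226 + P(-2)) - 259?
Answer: -485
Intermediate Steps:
P(r) = -2 - r (P(r) = 2 - (r + 4) = 2 - (4 + r) = 2 + (-4 - r) = -2 - r)
(-226 + P(-2)) - 259 = (-226 + (-2 - 1*(-2))) - 259 = (-226 + (-2 + 2)) - 259 = (-226 + 0) - 259 = -226 - 259 = -485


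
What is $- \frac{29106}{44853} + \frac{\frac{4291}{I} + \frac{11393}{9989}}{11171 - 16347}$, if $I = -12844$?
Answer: $- \frac{6444394405682475}{9928572676693216} \approx -0.64908$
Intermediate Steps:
$- \frac{29106}{44853} + \frac{\frac{4291}{I} + \frac{11393}{9989}}{11171 - 16347} = - \frac{29106}{44853} + \frac{\frac{4291}{-12844} + \frac{11393}{9989}}{11171 - 16347} = \left(-29106\right) \frac{1}{44853} + \frac{4291 \left(- \frac{1}{12844}\right) + 11393 \cdot \frac{1}{9989}}{-5176} = - \frac{9702}{14951} + \left(- \frac{4291}{12844} + \frac{11393}{9989}\right) \left(- \frac{1}{5176}\right) = - \frac{9702}{14951} + \frac{103468893}{128298716} \left(- \frac{1}{5176}\right) = - \frac{9702}{14951} - \frac{103468893}{664074154016} = - \frac{6444394405682475}{9928572676693216}$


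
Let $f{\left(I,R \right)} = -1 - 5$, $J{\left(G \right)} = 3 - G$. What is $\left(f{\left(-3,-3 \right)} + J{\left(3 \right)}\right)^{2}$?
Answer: $36$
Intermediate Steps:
$f{\left(I,R \right)} = -6$
$\left(f{\left(-3,-3 \right)} + J{\left(3 \right)}\right)^{2} = \left(-6 + \left(3 - 3\right)\right)^{2} = \left(-6 + 0\right)^{2} = \left(-6\right)^{2} = 36$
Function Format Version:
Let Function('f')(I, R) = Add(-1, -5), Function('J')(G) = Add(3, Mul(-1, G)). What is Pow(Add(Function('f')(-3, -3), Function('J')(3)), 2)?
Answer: 36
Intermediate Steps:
Function('f')(I, R) = -6
Pow(Add(Function('f')(-3, -3), Function('J')(3)), 2) = Pow(Add(-6, Add(3, Mul(-1, 3))), 2) = Pow(Add(-6, Add(3, -3)), 2) = Pow(Add(-6, 0), 2) = Pow(-6, 2) = 36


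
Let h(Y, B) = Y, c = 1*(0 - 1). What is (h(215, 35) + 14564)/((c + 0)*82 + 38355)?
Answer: 14779/38273 ≈ 0.38615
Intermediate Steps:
c = -1 (c = 1*(-1) = -1)
(h(215, 35) + 14564)/((c + 0)*82 + 38355) = (215 + 14564)/((-1 + 0)*82 + 38355) = 14779/(-1*82 + 38355) = 14779/(-82 + 38355) = 14779/38273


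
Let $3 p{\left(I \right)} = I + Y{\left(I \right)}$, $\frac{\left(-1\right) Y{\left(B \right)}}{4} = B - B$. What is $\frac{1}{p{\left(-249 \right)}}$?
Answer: $- \frac{1}{83} \approx -0.012048$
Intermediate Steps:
$Y{\left(B \right)} = 0$ ($Y{\left(B \right)} = - 4 \left(B - B\right) = \left(-4\right) 0 = 0$)
$p{\left(I \right)} = \frac{I}{3}$ ($p{\left(I \right)} = \frac{I + 0}{3} = \frac{I}{3}$)
$\frac{1}{p{\left(-249 \right)}} = \frac{1}{\frac{1}{3} \left(-249\right)} = \frac{1}{-83} = - \frac{1}{83}$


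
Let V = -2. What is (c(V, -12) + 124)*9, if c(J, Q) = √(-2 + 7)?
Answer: 1116 + 9*√5 ≈ 1136.1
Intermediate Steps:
c(J, Q) = √5
(c(V, -12) + 124)*9 = (√5 + 124)*9 = (124 + √5)*9 = 1116 + 9*√5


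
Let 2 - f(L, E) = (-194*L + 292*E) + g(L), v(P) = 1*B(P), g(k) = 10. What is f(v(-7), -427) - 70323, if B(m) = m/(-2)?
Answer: 55032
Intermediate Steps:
B(m) = -m/2 (B(m) = m*(-½) = -m/2)
v(P) = -P/2 (v(P) = 1*(-P/2) = -P/2)
f(L, E) = -8 - 292*E + 194*L (f(L, E) = 2 - ((-194*L + 292*E) + 10) = 2 - (10 - 194*L + 292*E) = 2 + (-10 - 292*E + 194*L) = -8 - 292*E + 194*L)
f(v(-7), -427) - 70323 = (-8 - 292*(-427) + 194*(-½*(-7))) - 70323 = (-8 + 124684 + 194*(7/2)) - 70323 = (-8 + 124684 + 679) - 70323 = 125355 - 70323 = 55032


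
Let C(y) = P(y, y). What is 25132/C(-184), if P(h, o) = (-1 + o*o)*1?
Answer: 412/555 ≈ 0.74234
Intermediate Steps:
P(h, o) = -1 + o**2 (P(h, o) = (-1 + o**2)*1 = -1 + o**2)
C(y) = -1 + y**2
25132/C(-184) = 25132/(-1 + (-184)**2) = 25132/(-1 + 33856) = 25132/33855 = 25132*(1/33855) = 412/555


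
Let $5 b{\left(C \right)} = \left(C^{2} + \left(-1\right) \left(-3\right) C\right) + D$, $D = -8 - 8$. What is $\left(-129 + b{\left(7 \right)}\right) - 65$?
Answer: $- \frac{916}{5} \approx -183.2$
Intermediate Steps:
$D = -16$
$b{\left(C \right)} = - \frac{16}{5} + \frac{C^{2}}{5} + \frac{3 C}{5}$ ($b{\left(C \right)} = \frac{\left(C^{2} + \left(-1\right) \left(-3\right) C\right) - 16}{5} = \frac{\left(C^{2} + 3 C\right) - 16}{5} = \frac{-16 + C^{2} + 3 C}{5} = - \frac{16}{5} + \frac{C^{2}}{5} + \frac{3 C}{5}$)
$\left(-129 + b{\left(7 \right)}\right) - 65 = \left(-129 + \left(- \frac{16}{5} + \frac{7^{2}}{5} + \frac{3}{5} \cdot 7\right)\right) - 65 = \left(-129 + \left(- \frac{16}{5} + \frac{1}{5} \cdot 49 + \frac{21}{5}\right)\right) - 65 = \left(-129 + \left(- \frac{16}{5} + \frac{49}{5} + \frac{21}{5}\right)\right) - 65 = \left(-129 + \frac{54}{5}\right) - 65 = - \frac{591}{5} - 65 = - \frac{916}{5}$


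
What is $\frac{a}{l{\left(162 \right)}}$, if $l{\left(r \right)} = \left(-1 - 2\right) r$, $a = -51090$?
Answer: $\frac{8515}{81} \approx 105.12$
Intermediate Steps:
$l{\left(r \right)} = - 3 r$
$\frac{a}{l{\left(162 \right)}} = - \frac{51090}{\left(-3\right) 162} = - \frac{51090}{-486} = \left(-51090\right) \left(- \frac{1}{486}\right) = \frac{8515}{81}$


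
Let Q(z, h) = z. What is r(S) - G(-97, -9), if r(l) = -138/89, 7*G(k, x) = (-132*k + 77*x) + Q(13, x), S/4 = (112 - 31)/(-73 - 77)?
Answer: -154286/89 ≈ -1733.6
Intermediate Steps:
S = -54/25 (S = 4*((112 - 31)/(-73 - 77)) = 4*(81/(-150)) = 4*(81*(-1/150)) = 4*(-27/50) = -54/25 ≈ -2.1600)
G(k, x) = 13/7 + 11*x - 132*k/7 (G(k, x) = ((-132*k + 77*x) + 13)/7 = (13 - 132*k + 77*x)/7 = 13/7 + 11*x - 132*k/7)
r(l) = -138/89 (r(l) = -138*1/89 = -138/89)
r(S) - G(-97, -9) = -138/89 - (13/7 + 11*(-9) - 132/7*(-97)) = -138/89 - (13/7 - 99 + 12804/7) = -138/89 - 1*1732 = -138/89 - 1732 = -154286/89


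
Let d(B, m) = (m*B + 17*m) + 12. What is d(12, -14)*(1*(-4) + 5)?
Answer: -394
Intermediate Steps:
d(B, m) = 12 + 17*m + B*m (d(B, m) = (B*m + 17*m) + 12 = (17*m + B*m) + 12 = 12 + 17*m + B*m)
d(12, -14)*(1*(-4) + 5) = (12 + 17*(-14) + 12*(-14))*(1*(-4) + 5) = (12 - 238 - 168)*(-4 + 5) = -394*1 = -394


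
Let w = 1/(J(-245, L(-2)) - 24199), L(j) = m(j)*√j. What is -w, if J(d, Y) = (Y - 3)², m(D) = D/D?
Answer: 336/8128513 - I*√2/97542156 ≈ 4.1336e-5 - 1.4498e-8*I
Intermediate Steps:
m(D) = 1
L(j) = √j (L(j) = 1*√j = √j)
J(d, Y) = (-3 + Y)²
w = 1/(-24199 + (-3 + I*√2)²) (w = 1/((-3 + √(-2))² - 24199) = 1/((-3 + I*√2)² - 24199) = 1/(-24199 + (-3 + I*√2)²) ≈ -4.1336e-5 + 1.45e-8*I)
-w = -I/(6*(√2 - 4032*I))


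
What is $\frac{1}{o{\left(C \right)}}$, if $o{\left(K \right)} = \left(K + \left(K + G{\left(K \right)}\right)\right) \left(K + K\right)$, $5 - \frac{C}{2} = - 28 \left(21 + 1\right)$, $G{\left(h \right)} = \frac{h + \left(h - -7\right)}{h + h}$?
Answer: $\frac{1}{6172747} \approx 1.62 \cdot 10^{-7}$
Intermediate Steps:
$G{\left(h \right)} = \frac{7 + 2 h}{2 h}$ ($G{\left(h \right)} = \frac{h + \left(h + 7\right)}{2 h} = \left(h + \left(7 + h\right)\right) \frac{1}{2 h} = \left(7 + 2 h\right) \frac{1}{2 h} = \frac{7 + 2 h}{2 h}$)
$C = 1242$ ($C = 10 - 2 \left(- 28 \left(21 + 1\right)\right) = 10 - 2 \left(\left(-28\right) 22\right) = 10 - -1232 = 10 + 1232 = 1242$)
$o{\left(K \right)} = 2 K \left(2 K + \frac{\frac{7}{2} + K}{K}\right)$ ($o{\left(K \right)} = \left(K + \left(K + \frac{\frac{7}{2} + K}{K}\right)\right) \left(K + K\right) = \left(2 K + \frac{\frac{7}{2} + K}{K}\right) 2 K = 2 K \left(2 K + \frac{\frac{7}{2} + K}{K}\right)$)
$\frac{1}{o{\left(C \right)}} = \frac{1}{7 + 2 \cdot 1242 + 4 \cdot 1242^{2}} = \frac{1}{7 + 2484 + 4 \cdot 1542564} = \frac{1}{7 + 2484 + 6170256} = \frac{1}{6172747}$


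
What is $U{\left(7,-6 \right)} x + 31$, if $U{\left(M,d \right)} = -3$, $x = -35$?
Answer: $136$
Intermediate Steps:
$U{\left(7,-6 \right)} x + 31 = \left(-3\right) \left(-35\right) + 31 = 105 + 31 = 136$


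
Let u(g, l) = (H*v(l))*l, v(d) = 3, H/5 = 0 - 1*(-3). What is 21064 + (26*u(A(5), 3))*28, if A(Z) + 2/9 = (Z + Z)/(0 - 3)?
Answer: 119344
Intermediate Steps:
H = 15 (H = 5*(0 - 1*(-3)) = 5*(0 + 3) = 5*3 = 15)
A(Z) = -2/9 - 2*Z/3 (A(Z) = -2/9 + (Z + Z)/(0 - 3) = -2/9 + (2*Z)/(-3) = -2/9 + (2*Z)*(-⅓) = -2/9 - 2*Z/3)
u(g, l) = 45*l (u(g, l) = (15*3)*l = 45*l)
21064 + (26*u(A(5), 3))*28 = 21064 + (26*(45*3))*28 = 21064 + (26*135)*28 = 21064 + 3510*28 = 21064 + 98280 = 119344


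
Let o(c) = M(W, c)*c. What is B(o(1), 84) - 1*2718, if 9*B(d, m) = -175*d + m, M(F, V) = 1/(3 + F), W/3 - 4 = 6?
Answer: -804649/297 ≈ -2709.3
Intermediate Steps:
W = 30 (W = 12 + 3*6 = 12 + 18 = 30)
o(c) = c/33 (o(c) = c/(3 + 30) = c/33)
B(d, m) = -175*d/9 + m/9 (B(d, m) = (-175*d + m)/9 = (m - 175*d)/9 = -175*d/9 + m/9)
B(o(1), 84) - 1*2718 = (-175/297 + (1/9)*84) - 1*2718 = (-175/9*1/33 + 28/3) - 2718 = (-175/297 + 28/3) - 2718 = 2597/297 - 2718 = -804649/297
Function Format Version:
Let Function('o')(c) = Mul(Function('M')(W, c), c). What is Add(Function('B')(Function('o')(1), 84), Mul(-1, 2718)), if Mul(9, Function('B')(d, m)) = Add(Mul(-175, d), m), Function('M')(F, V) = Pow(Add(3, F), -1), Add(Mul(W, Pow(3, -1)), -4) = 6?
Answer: Rational(-804649, 297) ≈ -2709.3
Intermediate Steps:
W = 30 (W = Add(12, Mul(3, 6)) = Add(12, 18) = 30)
Function('o')(c) = Mul(Rational(1, 33), c) (Function('o')(c) = Mul(Pow(Add(3, 30), -1), c) = Mul(Pow(33, -1), c) = Mul(Rational(1, 33), c))
Function('B')(d, m) = Add(Mul(Rational(-175, 9), d), Mul(Rational(1, 9), m)) (Function('B')(d, m) = Mul(Rational(1, 9), Add(Mul(-175, d), m)) = Mul(Rational(1, 9), Add(m, Mul(-175, d))) = Add(Mul(Rational(-175, 9), d), Mul(Rational(1, 9), m)))
Add(Function('B')(Function('o')(1), 84), Mul(-1, 2718)) = Add(Add(Mul(Rational(-175, 9), Mul(Rational(1, 33), 1)), Mul(Rational(1, 9), 84)), Mul(-1, 2718)) = Add(Add(Mul(Rational(-175, 9), Rational(1, 33)), Rational(28, 3)), -2718) = Add(Add(Rational(-175, 297), Rational(28, 3)), -2718) = Add(Rational(2597, 297), -2718) = Rational(-804649, 297)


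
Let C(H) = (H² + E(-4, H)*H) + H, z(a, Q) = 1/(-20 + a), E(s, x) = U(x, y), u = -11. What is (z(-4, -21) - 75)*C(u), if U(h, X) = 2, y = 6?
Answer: -19811/3 ≈ -6603.7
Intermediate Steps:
E(s, x) = 2
C(H) = H² + 3*H (C(H) = (H² + 2*H) + H = H² + 3*H)
(z(-4, -21) - 75)*C(u) = (1/(-20 - 4) - 75)*(-11*(3 - 11)) = (1/(-24) - 75)*(-11*(-8)) = (-1/24 - 75)*88 = -1801/24*88 = -19811/3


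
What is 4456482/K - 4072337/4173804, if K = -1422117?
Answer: -903400817591/219838430484 ≈ -4.1094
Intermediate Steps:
4456482/K - 4072337/4173804 = 4456482/(-1422117) - 4072337/4173804 = 4456482*(-1/1422117) - 4072337*1/4173804 = -1485494/474039 - 4072337/4173804 = -903400817591/219838430484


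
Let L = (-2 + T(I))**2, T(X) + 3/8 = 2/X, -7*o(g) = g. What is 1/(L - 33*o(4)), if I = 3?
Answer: 4032/87799 ≈ 0.045923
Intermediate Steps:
o(g) = -g/7
T(X) = -3/8 + 2/X
L = 1681/576 (L = (-2 + (-3/8 + 2/3))**2 = (-2 + 7/24)**2 = (-41/24)**2 = 1681/576 ≈ 2.9184)
1/(L - 33*o(4)) = 1/(1681/576 - (-33)*4/7) = 1/(1681/576 - 33*(-4/7)) = 1/(1681/576 + 132/7) = 1/(87799/4032) = 4032/87799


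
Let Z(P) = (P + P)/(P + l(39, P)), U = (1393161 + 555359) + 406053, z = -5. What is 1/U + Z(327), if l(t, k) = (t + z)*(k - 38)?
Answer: 1668365/25900303 ≈ 0.064415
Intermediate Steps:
l(t, k) = (-38 + k)*(-5 + t) (l(t, k) = (t - 5)*(k - 38) = (-5 + t)*(-38 + k) = (-38 + k)*(-5 + t))
U = 2354573 (U = 1948520 + 406053 = 2354573)
Z(P) = 2*P/(-1292 + 35*P) (Z(P) = (P + P)/(P + (190 - 38*39 - 5*P + P*39)) = (2*P)/(P + (190 - 1482 - 5*P + 39*P)) = (2*P)/(P + (-1292 + 34*P)) = (2*P)/(-1292 + 35*P) = 2*P/(-1292 + 35*P))
1/U + Z(327) = 1/2354573 + 2*327/(-1292 + 35*327) = 1/2354573 + 2*327/(-1292 + 11445) = 1/2354573 + 2*327/10153 = 1/2354573 + 2*327*(1/10153) = 1/2354573 + 654/10153 = 1668365/25900303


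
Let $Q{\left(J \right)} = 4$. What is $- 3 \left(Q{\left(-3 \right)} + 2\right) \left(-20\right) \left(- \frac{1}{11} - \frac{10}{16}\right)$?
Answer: $- \frac{2835}{11} \approx -257.73$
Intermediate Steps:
$- 3 \left(Q{\left(-3 \right)} + 2\right) \left(-20\right) \left(- \frac{1}{11} - \frac{10}{16}\right) = - 3 \left(4 + 2\right) \left(-20\right) \left(- \frac{1}{11} - \frac{10}{16}\right) = \left(-3\right) 6 \left(-20\right) \left(\left(-1\right) \frac{1}{11} - \frac{5}{8}\right) = \left(-18\right) \left(-20\right) \left(- \frac{1}{11} - \frac{5}{8}\right) = 360 \left(- \frac{63}{88}\right) = - \frac{2835}{11}$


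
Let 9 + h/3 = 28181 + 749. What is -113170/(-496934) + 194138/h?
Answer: 53146370801/21557742321 ≈ 2.4653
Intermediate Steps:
h = 86763 (h = -27 + 3*(28181 + 749) = -27 + 3*28930 = -27 + 86790 = 86763)
-113170/(-496934) + 194138/h = -113170/(-496934) + 194138/86763 = -113170*(-1/496934) + 194138*(1/86763) = 56585/248467 + 194138/86763 = 53146370801/21557742321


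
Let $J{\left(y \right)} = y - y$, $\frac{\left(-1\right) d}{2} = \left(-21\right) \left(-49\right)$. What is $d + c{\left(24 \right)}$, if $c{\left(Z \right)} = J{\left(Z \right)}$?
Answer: $-2058$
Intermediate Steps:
$d = -2058$ ($d = - 2 \left(\left(-21\right) \left(-49\right)\right) = \left(-2\right) 1029 = -2058$)
$J{\left(y \right)} = 0$
$c{\left(Z \right)} = 0$
$d + c{\left(24 \right)} = -2058 + 0 = -2058$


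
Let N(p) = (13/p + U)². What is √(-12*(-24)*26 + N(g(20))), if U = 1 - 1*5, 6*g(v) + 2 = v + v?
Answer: √2704537/19 ≈ 86.555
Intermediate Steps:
g(v) = -⅓ + v/3 (g(v) = -⅓ + (v + v)/6 = -⅓ + (2*v)/6 = -⅓ + v/3)
U = -4 (U = 1 - 5 = -4)
N(p) = (-4 + 13/p)² (N(p) = (13/p - 4)² = (-4 + 13/p)²)
√(-12*(-24)*26 + N(g(20))) = √(-12*(-24)*26 + (-13 + 4*(-⅓ + (⅓)*20))²/(-⅓ + (⅓)*20)²) = √(288*26 + (-13 + 4*(-⅓ + 20/3))²/(-⅓ + 20/3)²) = √(7488 + (-13 + 4*(19/3))²/(19/3)²) = √(7488 + 9*(-13 + 76/3)²/361) = √(7488 + 9*(37/3)²/361) = √(7488 + (9/361)*(1369/9)) = √(7488 + 1369/361) = √(2704537/361) = √2704537/19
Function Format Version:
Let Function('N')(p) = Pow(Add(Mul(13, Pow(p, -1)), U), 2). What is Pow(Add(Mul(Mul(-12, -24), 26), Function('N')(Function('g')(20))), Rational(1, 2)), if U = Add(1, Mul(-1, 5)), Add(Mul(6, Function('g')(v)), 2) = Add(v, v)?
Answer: Mul(Rational(1, 19), Pow(2704537, Rational(1, 2))) ≈ 86.555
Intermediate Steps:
Function('g')(v) = Add(Rational(-1, 3), Mul(Rational(1, 3), v)) (Function('g')(v) = Add(Rational(-1, 3), Mul(Rational(1, 6), Add(v, v))) = Add(Rational(-1, 3), Mul(Rational(1, 6), Mul(2, v))) = Add(Rational(-1, 3), Mul(Rational(1, 3), v)))
U = -4 (U = Add(1, -5) = -4)
Function('N')(p) = Pow(Add(-4, Mul(13, Pow(p, -1))), 2) (Function('N')(p) = Pow(Add(Mul(13, Pow(p, -1)), -4), 2) = Pow(Add(-4, Mul(13, Pow(p, -1))), 2))
Pow(Add(Mul(Mul(-12, -24), 26), Function('N')(Function('g')(20))), Rational(1, 2)) = Pow(Add(Mul(Mul(-12, -24), 26), Mul(Pow(Add(Rational(-1, 3), Mul(Rational(1, 3), 20)), -2), Pow(Add(-13, Mul(4, Add(Rational(-1, 3), Mul(Rational(1, 3), 20)))), 2))), Rational(1, 2)) = Pow(Add(Mul(288, 26), Mul(Pow(Add(Rational(-1, 3), Rational(20, 3)), -2), Pow(Add(-13, Mul(4, Add(Rational(-1, 3), Rational(20, 3)))), 2))), Rational(1, 2)) = Pow(Add(7488, Mul(Pow(Rational(19, 3), -2), Pow(Add(-13, Mul(4, Rational(19, 3))), 2))), Rational(1, 2)) = Pow(Add(7488, Mul(Rational(9, 361), Pow(Add(-13, Rational(76, 3)), 2))), Rational(1, 2)) = Pow(Add(7488, Mul(Rational(9, 361), Pow(Rational(37, 3), 2))), Rational(1, 2)) = Pow(Add(7488, Mul(Rational(9, 361), Rational(1369, 9))), Rational(1, 2)) = Pow(Add(7488, Rational(1369, 361)), Rational(1, 2)) = Pow(Rational(2704537, 361), Rational(1, 2)) = Mul(Rational(1, 19), Pow(2704537, Rational(1, 2)))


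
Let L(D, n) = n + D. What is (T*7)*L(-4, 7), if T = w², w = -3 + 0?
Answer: 189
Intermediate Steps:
L(D, n) = D + n
w = -3
T = 9 (T = (-3)² = 9)
(T*7)*L(-4, 7) = (9*7)*(-4 + 7) = 63*3 = 189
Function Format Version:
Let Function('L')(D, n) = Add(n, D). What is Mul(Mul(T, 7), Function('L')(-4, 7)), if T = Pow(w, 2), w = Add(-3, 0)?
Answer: 189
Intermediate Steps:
Function('L')(D, n) = Add(D, n)
w = -3
T = 9 (T = Pow(-3, 2) = 9)
Mul(Mul(T, 7), Function('L')(-4, 7)) = Mul(Mul(9, 7), Add(-4, 7)) = Mul(63, 3) = 189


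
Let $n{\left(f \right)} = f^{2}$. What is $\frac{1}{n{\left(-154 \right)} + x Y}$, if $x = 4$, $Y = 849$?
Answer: $\frac{1}{27112} \approx 3.6884 \cdot 10^{-5}$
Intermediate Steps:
$\frac{1}{n{\left(-154 \right)} + x Y} = \frac{1}{\left(-154\right)^{2} + 4 \cdot 849} = \frac{1}{23716 + 3396} = \frac{1}{27112}$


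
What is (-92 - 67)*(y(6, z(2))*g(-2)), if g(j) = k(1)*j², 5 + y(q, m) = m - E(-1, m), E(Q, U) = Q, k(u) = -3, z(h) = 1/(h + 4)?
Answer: -7314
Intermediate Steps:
z(h) = 1/(4 + h)
y(q, m) = -4 + m (y(q, m) = -5 + (m - 1*(-1)) = -5 + (m + 1) = -5 + (1 + m) = -4 + m)
g(j) = -3*j²
(-92 - 67)*(y(6, z(2))*g(-2)) = (-92 - 67)*((-4 + 1/(4 + 2))*(-3*(-2)²)) = -159*(-4 + 1/6)*(-3*4) = -159*(-4 + ⅙)*(-12) = -(-1219)*(-12)/2 = -159*46 = -7314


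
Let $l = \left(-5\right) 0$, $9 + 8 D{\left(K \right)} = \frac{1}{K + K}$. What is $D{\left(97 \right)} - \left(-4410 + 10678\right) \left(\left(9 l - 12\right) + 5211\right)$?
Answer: $- \frac{50575541009}{1552} \approx -3.2587 \cdot 10^{7}$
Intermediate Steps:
$D{\left(K \right)} = - \frac{9}{8} + \frac{1}{16 K}$ ($D{\left(K \right)} = - \frac{9}{8} + \frac{1}{8 \left(K + K\right)} = - \frac{9}{8} + \frac{1}{8 \cdot 2 K} = - \frac{9}{8} + \frac{\frac{1}{2} \frac{1}{K}}{8} = - \frac{9}{8} + \frac{1}{16 K}$)
$l = 0$
$D{\left(97 \right)} - \left(-4410 + 10678\right) \left(\left(9 l - 12\right) + 5211\right) = \frac{1 - 1746}{16 \cdot 97} - \left(-4410 + 10678\right) \left(\left(9 \cdot 0 - 12\right) + 5211\right) = \frac{1}{16} \cdot \frac{1}{97} \left(1 - 1746\right) - 6268 \left(\left(0 - 12\right) + 5211\right) = \frac{1}{16} \cdot \frac{1}{97} \left(-1745\right) - 6268 \left(-12 + 5211\right) = - \frac{1745}{1552} - 6268 \cdot 5199 = - \frac{1745}{1552} - 32587332 = - \frac{50575541009}{1552}$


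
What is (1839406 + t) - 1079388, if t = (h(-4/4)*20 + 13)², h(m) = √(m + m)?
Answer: 759387 + 520*I*√2 ≈ 7.5939e+5 + 735.39*I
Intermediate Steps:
h(m) = √2*√m (h(m) = √(2*m) = √2*√m)
t = (13 + 20*I*√2)² (t = ((√2*√(-4/4))*20 + 13)² = ((√2*√(-4*¼))*20 + 13)² = ((√2*√(-1))*20 + 13)² = ((√2*I)*20 + 13)² = ((I*√2)*20 + 13)² = (20*I*√2 + 13)² = (13 + 20*I*√2)² ≈ -631.0 + 735.39*I)
(1839406 + t) - 1079388 = (1839406 + (-631 + 520*I*√2)) - 1079388 = (1838775 + 520*I*√2) - 1079388 = 759387 + 520*I*√2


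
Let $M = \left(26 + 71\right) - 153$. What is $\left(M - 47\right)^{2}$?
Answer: $10609$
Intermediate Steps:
$M = -56$ ($M = 97 - 153 = -56$)
$\left(M - 47\right)^{2} = \left(-56 - 47\right)^{2} = \left(-103\right)^{2} = 10609$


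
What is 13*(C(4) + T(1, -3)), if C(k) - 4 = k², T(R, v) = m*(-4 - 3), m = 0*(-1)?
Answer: 260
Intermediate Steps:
m = 0
T(R, v) = 0 (T(R, v) = 0*(-4 - 3) = 0*(-7) = 0)
C(k) = 4 + k²
13*(C(4) + T(1, -3)) = 13*((4 + 4²) + 0) = 13*((4 + 16) + 0) = 13*(20 + 0) = 13*20 = 260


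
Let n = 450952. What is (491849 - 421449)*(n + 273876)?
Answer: 51027891200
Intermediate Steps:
(491849 - 421449)*(n + 273876) = (491849 - 421449)*(450952 + 273876) = 70400*724828 = 51027891200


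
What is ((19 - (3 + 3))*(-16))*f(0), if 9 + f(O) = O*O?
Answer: 1872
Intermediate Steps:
f(O) = -9 + O² (f(O) = -9 + O*O = -9 + O²)
((19 - (3 + 3))*(-16))*f(0) = ((19 - (3 + 3))*(-16))*(-9 + 0²) = ((19 - 1*6)*(-16))*(-9 + 0) = ((19 - 6)*(-16))*(-9) = (13*(-16))*(-9) = -208*(-9) = 1872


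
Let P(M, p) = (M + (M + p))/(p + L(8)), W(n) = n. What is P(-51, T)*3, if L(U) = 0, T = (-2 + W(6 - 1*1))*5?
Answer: -87/5 ≈ -17.400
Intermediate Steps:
T = 15 (T = (-2 + (6 - 1*1))*5 = (-2 + (6 - 1))*5 = (-2 + 5)*5 = 3*5 = 15)
P(M, p) = (p + 2*M)/p (P(M, p) = (M + (M + p))/(p + 0) = (p + 2*M)/p)
P(-51, T)*3 = ((15 + 2*(-51))/15)*3 = ((15 - 102)/15)*3 = ((1/15)*(-87))*3 = -29/5*3 = -87/5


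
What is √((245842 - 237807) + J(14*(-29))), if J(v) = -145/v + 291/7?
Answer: √1583078/14 ≈ 89.872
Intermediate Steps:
J(v) = 291/7 - 145/v (J(v) = -145/v + 291*(⅐) = -145/v + 291/7 = 291/7 - 145/v)
√((245842 - 237807) + J(14*(-29))) = √((245842 - 237807) + (291/7 - 145/(14*(-29)))) = √(8035 + (291/7 - 145/(-406))) = √(8035 + (291/7 - 145*(-1/406))) = √(8035 + (291/7 + 5/14)) = √(8035 + 587/14) = √(113077/14) = √1583078/14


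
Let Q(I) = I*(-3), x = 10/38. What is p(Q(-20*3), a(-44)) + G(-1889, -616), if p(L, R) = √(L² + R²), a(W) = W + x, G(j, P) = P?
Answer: -616 + 3*√1376329/19 ≈ -430.76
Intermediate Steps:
x = 5/19 (x = 10*(1/38) = 5/19 ≈ 0.26316)
Q(I) = -3*I
a(W) = 5/19 + W (a(W) = W + 5/19 = 5/19 + W)
p(Q(-20*3), a(-44)) + G(-1889, -616) = √((-(-60)*3)² + (5/19 - 44)²) - 616 = √((-3*(-60))² + (-831/19)²) - 616 = √(180² + 690561/361) - 616 = √(32400 + 690561/361) - 616 = √(12386961/361) - 616 = 3*√1376329/19 - 616 = -616 + 3*√1376329/19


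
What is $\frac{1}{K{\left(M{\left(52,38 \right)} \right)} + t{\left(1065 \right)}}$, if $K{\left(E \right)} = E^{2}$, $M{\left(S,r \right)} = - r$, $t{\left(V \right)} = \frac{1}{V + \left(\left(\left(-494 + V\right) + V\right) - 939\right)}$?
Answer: $\frac{1762}{2544329} \approx 0.00069252$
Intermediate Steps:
$t{\left(V \right)} = \frac{1}{-1433 + 3 V}$ ($t{\left(V \right)} = \frac{1}{V + \left(\left(-494 + 2 V\right) - 939\right)} = \frac{1}{V + \left(-1433 + 2 V\right)} = \frac{1}{-1433 + 3 V}$)
$\frac{1}{K{\left(M{\left(52,38 \right)} \right)} + t{\left(1065 \right)}} = \frac{1}{\left(\left(-1\right) 38\right)^{2} + \frac{1}{-1433 + 3 \cdot 1065}} = \frac{1}{\left(-38\right)^{2} + \frac{1}{-1433 + 3195}} = \frac{1}{1444 + \frac{1}{1762}} = \frac{1}{\frac{2544329}{1762}} = \frac{1762}{2544329}$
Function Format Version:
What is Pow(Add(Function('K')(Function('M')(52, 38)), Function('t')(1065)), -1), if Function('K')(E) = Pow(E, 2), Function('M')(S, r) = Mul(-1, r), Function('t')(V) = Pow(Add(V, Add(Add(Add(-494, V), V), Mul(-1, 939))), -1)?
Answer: Rational(1762, 2544329) ≈ 0.00069252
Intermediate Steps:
Function('t')(V) = Pow(Add(-1433, Mul(3, V)), -1) (Function('t')(V) = Pow(Add(V, Add(Add(-494, Mul(2, V)), -939)), -1) = Pow(Add(V, Add(-1433, Mul(2, V))), -1) = Pow(Add(-1433, Mul(3, V)), -1))
Pow(Add(Function('K')(Function('M')(52, 38)), Function('t')(1065)), -1) = Pow(Add(Pow(Mul(-1, 38), 2), Pow(Add(-1433, Mul(3, 1065)), -1)), -1) = Pow(Add(Pow(-38, 2), Pow(Add(-1433, 3195), -1)), -1) = Pow(Add(1444, Pow(1762, -1)), -1) = Pow(Add(1444, Rational(1, 1762)), -1) = Pow(Rational(2544329, 1762), -1) = Rational(1762, 2544329)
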